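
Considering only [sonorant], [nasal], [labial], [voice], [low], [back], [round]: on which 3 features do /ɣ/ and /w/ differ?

The two segments share [−nasal], [+voice], [−low], [+back]. The only features from the list on which they differ: /ɣ/ is [−sonorant] while /w/ is [+sonorant]; /ɣ/ is [−labial] while /w/ is [+labial]; /ɣ/ is [−round] while /w/ is [+round].

[sonorant], [labial], [round]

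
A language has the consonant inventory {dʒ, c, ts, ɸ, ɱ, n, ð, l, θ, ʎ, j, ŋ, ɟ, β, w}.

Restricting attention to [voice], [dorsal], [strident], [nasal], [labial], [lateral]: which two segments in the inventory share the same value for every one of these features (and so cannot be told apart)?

Both /j/ and /ɟ/ are [+voice], [+dorsal], [-strident], [-nasal], [-labial], [-lateral]. Since the list omits [sonorant] and [continuant] — which do distinguish the palatal glide from the voiced palatal stop — this pair collapses; all other pairs remain distinct.

j, ɟ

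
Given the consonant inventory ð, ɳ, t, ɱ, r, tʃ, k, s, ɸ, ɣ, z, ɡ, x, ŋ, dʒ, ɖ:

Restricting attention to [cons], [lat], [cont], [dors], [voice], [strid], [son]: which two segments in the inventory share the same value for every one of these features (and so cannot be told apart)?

ɱ, ɳ

On the given features, /ɱ/ and /ɳ/ have an identical profile: [+consonantal], [-lateral], [-continuant], [-dorsal], [+voice], [-strident], [+sonorant]. No other two segments in the inventory coincide on all 7 features. (They do differ in [labial] and [coronal], which are not among the given features.)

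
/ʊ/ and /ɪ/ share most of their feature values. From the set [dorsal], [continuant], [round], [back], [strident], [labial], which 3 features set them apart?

The two segments share [+dorsal], [+continuant], [-strident]. The only features from the list on which they differ: /ʊ/ is [+labial] while /ɪ/ is [-labial]; /ʊ/ is [+round] while /ɪ/ is [-round]; /ʊ/ is [+back] while /ɪ/ is [-back].

[labial], [round], [back]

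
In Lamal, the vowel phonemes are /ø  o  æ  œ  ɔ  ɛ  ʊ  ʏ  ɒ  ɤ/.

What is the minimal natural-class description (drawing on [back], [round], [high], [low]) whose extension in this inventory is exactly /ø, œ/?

/ø, œ/ are all [-high], [-back], [+round], and no other segment in the inventory matches all three values. Dropping any one of them over-generates: [-back, +round] alone would also admit /ʏ/; [-high, +round] alone would also admit /o, ɔ, ɒ/; [-high, -back] alone would also admit /æ, ɛ/. No other combination of two listed features picks out exactly this set either, so fewer than three features will not do.

[-high, -back, +round]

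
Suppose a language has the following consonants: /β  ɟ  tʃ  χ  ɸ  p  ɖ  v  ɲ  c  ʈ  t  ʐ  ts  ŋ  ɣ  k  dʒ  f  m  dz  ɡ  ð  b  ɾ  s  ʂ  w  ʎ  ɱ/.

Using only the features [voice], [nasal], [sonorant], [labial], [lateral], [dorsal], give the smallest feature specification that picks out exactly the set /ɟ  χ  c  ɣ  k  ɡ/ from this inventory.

The class [−sonorant], [+dorsal] has exactly /ɟ, χ, c, ɣ, k, ɡ/ as its extension in this inventory. No smaller conjunction from the listed features achieves this: [+dorsal] alone would also admit /ɲ, ŋ, w, ʎ/; [−sonorant] alone would also admit /β, tʃ, ɸ, p, …/; and checking the remaining single features turns up none with this extension.

[−sonorant, +dorsal]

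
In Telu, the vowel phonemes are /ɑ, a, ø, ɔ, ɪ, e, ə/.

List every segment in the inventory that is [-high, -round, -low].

e, ə

Eliminate segments failing any feature: /ɑ, a/ are [+low]; /ø, ɔ/ are [+round]; /ɪ/ is [+high]. The remaining /e, ə/ satisfy [-high], [-round], [-low].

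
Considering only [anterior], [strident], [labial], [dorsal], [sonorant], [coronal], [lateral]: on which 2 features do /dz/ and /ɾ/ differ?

[sonorant], [strident]

/dz/ (voiced alveolar affricate) and /ɾ/ (alveolar tap) agree on [+anterior], [-labial], [-dorsal], [+coronal], [-lateral]. They differ on [sonorant] (/dz/ [-], /ɾ/ [+]), [strident] (/dz/ [+], /ɾ/ [-]).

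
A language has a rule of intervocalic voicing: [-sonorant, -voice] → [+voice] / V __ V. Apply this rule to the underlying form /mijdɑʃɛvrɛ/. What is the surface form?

[mijdɑʒɛvrɛ]

/ʃ/ satisfies [-sonorant, -voice] and sits in V __ V. The [+voice] counterpart of the voiceless postalveolar fricative is /ʒ/. Other segments in /mijdɑʃɛvrɛ/ either fail the structural description or are not in the environment, so the surface form is [mijdɑʒɛvrɛ].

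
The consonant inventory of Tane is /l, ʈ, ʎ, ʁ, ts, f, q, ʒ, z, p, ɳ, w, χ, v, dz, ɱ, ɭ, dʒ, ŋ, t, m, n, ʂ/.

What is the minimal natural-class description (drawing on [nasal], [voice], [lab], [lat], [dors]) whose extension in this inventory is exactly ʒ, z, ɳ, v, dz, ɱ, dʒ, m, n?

The class [+voice], [−lateral], [−dorsal] has exactly /ʒ, z, ɳ, v, dz, ɱ, dʒ, m, n/ as its extension in this inventory. No smaller conjunction from the listed features achieves this: [−lateral, −dorsal] alone would also admit /ʈ, ts, f, p, …/; [+voice, −dorsal] alone would also admit /l, ɭ/; [+voice, −lateral] alone would also admit /ʁ, w, ŋ/; and checking the remaining two-feature bundles turns up none with this extension.

[+voice, −lat, −dors]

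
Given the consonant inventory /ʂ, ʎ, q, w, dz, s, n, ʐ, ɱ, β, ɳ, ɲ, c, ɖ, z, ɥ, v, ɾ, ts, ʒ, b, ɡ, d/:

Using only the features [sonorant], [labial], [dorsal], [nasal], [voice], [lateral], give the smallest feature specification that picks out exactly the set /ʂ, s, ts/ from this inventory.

The class [−voice], [−dorsal] has exactly /ʂ, s, ts/ as its extension in this inventory. No smaller conjunction from the listed features achieves this: [−dorsal] alone would also admit /dz, n, ʐ, ɱ, …/; [−voice] alone would also admit /q, c/; and checking the remaining single features turns up none with this extension.

[−voice, −dorsal]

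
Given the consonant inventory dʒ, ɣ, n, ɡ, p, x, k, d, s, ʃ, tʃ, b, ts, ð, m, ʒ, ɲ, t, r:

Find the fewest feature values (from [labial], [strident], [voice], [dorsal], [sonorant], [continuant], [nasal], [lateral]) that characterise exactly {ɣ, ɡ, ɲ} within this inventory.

[+voice, +dorsal]

The class [+voice], [+dorsal] has exactly /ɣ, ɡ, ɲ/ as its extension in this inventory. No smaller conjunction from the listed features achieves this: [+dorsal] alone would also admit /x, k/; [+voice] alone would also admit /dʒ, n, d, b, …/; and checking the remaining single features turns up none with this extension.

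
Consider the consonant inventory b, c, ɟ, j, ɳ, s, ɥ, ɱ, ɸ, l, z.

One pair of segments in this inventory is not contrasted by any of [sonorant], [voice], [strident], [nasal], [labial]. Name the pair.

Both /l/ and /j/ are [+sonorant], [+voice], [-strident], [-nasal], [-labial]. Since the list omits [lateral] and [dorsal] — which do distinguish the alveolar lateral approximant from the palatal glide — this pair collapses; all other pairs remain distinct.

l, j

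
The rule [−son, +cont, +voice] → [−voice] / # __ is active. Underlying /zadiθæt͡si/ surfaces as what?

The only segment in the rule's environment that also matches [−son, +cont, +voice] is /z/. Applying [−voice] turns the voiced alveolar fricative into /s/ (voiceless alveolar fricative), giving [sadiθæt͡si].

[sadiθæt͡si]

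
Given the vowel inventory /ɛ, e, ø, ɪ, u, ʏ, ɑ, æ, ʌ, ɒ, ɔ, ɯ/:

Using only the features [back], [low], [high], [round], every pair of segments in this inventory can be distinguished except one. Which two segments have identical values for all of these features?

e, ɛ

/e/ (mid front unrounded tense vowel) and /ɛ/ (mid front unrounded lax vowel) are both [-back], [-low], [-high], [-round], so none of the listed features separates them. (They do differ in [tense], which is not among the given features.) Every other pair in the inventory differs on at least one listed feature.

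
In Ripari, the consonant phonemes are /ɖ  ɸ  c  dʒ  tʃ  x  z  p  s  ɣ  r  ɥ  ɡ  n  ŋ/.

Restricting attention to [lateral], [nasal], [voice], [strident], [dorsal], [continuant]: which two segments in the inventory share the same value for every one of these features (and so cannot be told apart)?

/ɣ/ (voiced velar fricative) and /ɥ/ (labial-palatal glide) are both [−lateral], [−nasal], [+voice], [−strident], [+dorsal], [+continuant], so none of the listed features separates them. (They do differ in [sonorant], [labial], [round] and [back], which are not among the given features.) Every other pair in the inventory differs on at least one listed feature.

ɣ, ɥ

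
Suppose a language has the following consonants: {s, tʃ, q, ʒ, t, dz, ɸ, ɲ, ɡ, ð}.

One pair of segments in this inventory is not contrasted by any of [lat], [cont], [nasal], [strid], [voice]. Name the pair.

On the given features, /q/ and /t/ have an identical profile: [-lateral], [-continuant], [-nasal], [-strident], [-voice]. No other two segments in the inventory coincide on all 5 features. (They do differ in [coronal] and [dorsal], which are not among the given features.)

q, t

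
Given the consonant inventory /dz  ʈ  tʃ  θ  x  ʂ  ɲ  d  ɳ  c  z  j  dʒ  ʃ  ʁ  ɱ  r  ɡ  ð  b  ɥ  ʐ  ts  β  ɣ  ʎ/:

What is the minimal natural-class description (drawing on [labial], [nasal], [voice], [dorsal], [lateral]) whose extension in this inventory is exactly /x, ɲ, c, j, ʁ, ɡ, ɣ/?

/x, ɲ, c, j, ʁ, ɡ, ɣ/ are all [-lateral], [-labial], [+dorsal], and no other segment in the inventory matches all three values. Dropping any one of them over-generates: [-labial, +dorsal] alone would also admit /ʎ/; [-lateral, +dorsal] alone would also admit /ɥ/; [-lateral, -labial] alone would also admit /dz, ʈ, tʃ, θ, …/. No other combination of two listed features picks out exactly this set either, so fewer than three features will not do.

[-lateral, -labial, +dorsal]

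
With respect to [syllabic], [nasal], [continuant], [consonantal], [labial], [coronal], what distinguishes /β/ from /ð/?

[labial], [coronal]

/β/ is the voiced bilabial fricative and /ð/ is the voiced dental fricative. Both are [−syllabic], [−nasal], [+continuant], [+consonantal]. /β/ is [+labial] while /ð/ is [−labial]; /β/ is [−coronal] while /ð/ is [+coronal], so the distinguishing features are [labial], [coronal].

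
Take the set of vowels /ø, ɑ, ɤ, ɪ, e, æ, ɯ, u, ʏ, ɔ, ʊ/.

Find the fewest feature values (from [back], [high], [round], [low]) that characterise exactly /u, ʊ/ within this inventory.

[+high, +back, +round]

Every target segment is [+high], [+back], [+round]; each remaining inventory member fails at least one of these. Each conjunct is needed — [+back, +round] alone would also admit /ɔ/; [+high, +round] alone would also admit /ʏ/; [+high, +back] alone would also admit /ɯ/ — and no other combination of two listed features has exactly this extension, so three is the minimum.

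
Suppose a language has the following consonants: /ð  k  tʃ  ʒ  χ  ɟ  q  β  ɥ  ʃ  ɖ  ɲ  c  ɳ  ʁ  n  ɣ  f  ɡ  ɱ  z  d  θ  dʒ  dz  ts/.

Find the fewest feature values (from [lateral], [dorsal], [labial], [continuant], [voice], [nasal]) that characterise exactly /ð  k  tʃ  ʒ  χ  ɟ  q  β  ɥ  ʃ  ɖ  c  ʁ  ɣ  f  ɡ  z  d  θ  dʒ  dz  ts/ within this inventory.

[−nasal]

The target set is precisely the extension of [−nasal] in this inventory.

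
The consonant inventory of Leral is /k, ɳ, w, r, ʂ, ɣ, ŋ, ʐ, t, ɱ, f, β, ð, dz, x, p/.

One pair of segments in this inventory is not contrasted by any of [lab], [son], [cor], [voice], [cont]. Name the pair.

On the given features, /ð/ and /ʐ/ have an identical profile: [−labial], [−sonorant], [+coronal], [+voice], [+continuant]. No other two segments in the inventory coincide on all 5 features. (They do differ in [strident], [anterior] and [distributed], which are not among the given features.)

ð, ʐ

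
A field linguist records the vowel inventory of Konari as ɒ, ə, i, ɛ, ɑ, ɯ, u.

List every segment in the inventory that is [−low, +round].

Checking each segment against [−low], [+round]: /u/ (high back rounded tense vowel) satisfies every feature; every other segment in the inventory fails at least one.

u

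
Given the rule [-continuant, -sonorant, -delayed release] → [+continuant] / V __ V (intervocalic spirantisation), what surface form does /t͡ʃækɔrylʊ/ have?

Only /k/ occurs between two vowels (/æ/ __ /ɔ/) and matches the structural description. It is a voiceless velar stop, so [-continuant, -sonorant, -delayed release] holds; changing it to [+continuant] with all other features held fixed yields /x/ (voiceless velar fricative). No other segment meets both the structural description and the environment, so the output is [t͡ʃæxɔrylʊ].

[t͡ʃæxɔrylʊ]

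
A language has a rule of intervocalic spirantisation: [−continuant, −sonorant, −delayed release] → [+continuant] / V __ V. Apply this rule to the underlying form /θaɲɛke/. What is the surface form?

[θaɲɛxe]

The only segment in the rule's environment that also matches [−continuant, −sonorant, −delayed release] is /k/. Applying [+continuant] turns the voiceless velar stop into /x/ (voiceless velar fricative), giving [θaɲɛxe].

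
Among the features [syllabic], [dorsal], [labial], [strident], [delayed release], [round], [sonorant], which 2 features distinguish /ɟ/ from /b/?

/ɟ/ (voiced palatal stop) and /b/ (voiced bilabial stop) agree on [−syllabic], [−strident], [−delayed release], [−round], [−sonorant]. They differ on [labial] (/ɟ/ [−], /b/ [+]), [dorsal] (/ɟ/ [+], /b/ [−]).

[labial], [dorsal]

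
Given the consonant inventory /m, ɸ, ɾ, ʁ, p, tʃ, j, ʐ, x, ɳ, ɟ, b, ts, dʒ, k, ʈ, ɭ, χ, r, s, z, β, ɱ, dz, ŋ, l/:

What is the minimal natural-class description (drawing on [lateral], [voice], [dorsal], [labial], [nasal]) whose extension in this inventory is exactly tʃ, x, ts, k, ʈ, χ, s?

Every target segment is [-voice], [-labial]; each remaining inventory member fails at least one of these. Each conjunct is needed — [-labial] alone would also admit /ɾ, ʁ, j, ʐ, …/; [-voice] alone would also admit /ɸ, p/ — and no other single listed feature has exactly this extension, so two is the minimum.

[-voice, -labial]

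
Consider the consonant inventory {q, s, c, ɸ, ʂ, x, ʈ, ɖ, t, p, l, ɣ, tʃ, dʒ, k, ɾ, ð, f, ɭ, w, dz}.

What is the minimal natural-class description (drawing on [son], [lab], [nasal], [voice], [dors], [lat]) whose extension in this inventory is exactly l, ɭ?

[+lat]

/l, ɭ/ are exactly the [+lateral] segments in the inventory, so a single feature suffices.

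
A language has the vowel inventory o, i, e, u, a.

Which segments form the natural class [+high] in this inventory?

The feature [high] marks segments produced with the tongue body raised. In this inventory /i, u/ have that property, so they are [+high]; /o, e, a/ are [-high].

i, u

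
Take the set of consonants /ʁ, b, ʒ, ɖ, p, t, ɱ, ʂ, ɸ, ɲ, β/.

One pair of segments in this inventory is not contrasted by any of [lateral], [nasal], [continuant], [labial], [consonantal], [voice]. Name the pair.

/ʁ/ (voiced uvular fricative) and /ʒ/ (voiced postalveolar fricative) are both [-lateral], [-nasal], [+continuant], [-labial], [+consonantal], [+voice], so none of the listed features separates them. (They do differ in [coronal] and [dorsal], which are not among the given features.) Every other pair in the inventory differs on at least one listed feature.

ʁ, ʒ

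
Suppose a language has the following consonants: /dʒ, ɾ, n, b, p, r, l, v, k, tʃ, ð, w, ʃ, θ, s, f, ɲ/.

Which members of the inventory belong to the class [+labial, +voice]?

b, v, w

Eliminate segments failing any feature: /dʒ, ɾ, n, r, l, k, tʃ, ð, ʃ, θ, s, ɲ/ are [-labial]; /p, f/ are [-voice]. The remaining /b, v, w/ satisfy [+labial], [+voice].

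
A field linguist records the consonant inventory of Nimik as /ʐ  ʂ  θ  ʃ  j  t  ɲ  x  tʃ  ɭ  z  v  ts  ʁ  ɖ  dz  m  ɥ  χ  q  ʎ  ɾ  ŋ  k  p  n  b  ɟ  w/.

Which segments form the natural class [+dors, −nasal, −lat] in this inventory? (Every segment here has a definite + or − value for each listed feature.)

j, x, ʁ, ɥ, χ, q, k, ɟ, w

First, the [+dorsal] segments are /j, ɲ, x, ʁ, ɥ, χ, q, ʎ, ŋ, k, ɟ, w/.
Then [−nasal] gives /j, x, ʁ, ɥ, χ, q, ʎ, k, ɟ, w/.
Intersecting with [−lateral] leaves /j, x, ʁ, ɥ, χ, q, k, ɟ, w/.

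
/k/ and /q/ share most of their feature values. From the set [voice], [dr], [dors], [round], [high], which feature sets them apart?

[high]

/k/ is the voiceless velar stop and /q/ is the voiceless uvular stop. Both are [-voice], [-delayed release], [+dorsal], [-round]. /k/ is [+high] while /q/ is [-high], so the distinguishing feature is [high].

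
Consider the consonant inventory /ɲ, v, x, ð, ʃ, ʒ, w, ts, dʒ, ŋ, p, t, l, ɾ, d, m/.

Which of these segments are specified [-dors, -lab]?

ð, ʃ, ʒ, ts, dʒ, t, l, ɾ, d

Among the inventory, the [-dorsal] segments are /v, ð, ʃ, ʒ, ts, dʒ, p, t, l, ɾ, d, m/.
Then [-labial] leaves /ð, ʃ, ʒ, ts, dʒ, t, l, ɾ, d/.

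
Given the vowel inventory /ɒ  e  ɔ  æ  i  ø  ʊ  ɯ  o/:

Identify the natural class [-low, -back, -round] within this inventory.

Eliminate segments failing any feature: /ɒ, æ/ are [+low]; /ɔ, ʊ, ɯ, o/ are [+back]; /ø/ is [+round]. The remaining /e, i/ satisfy [-low], [-back], [-round].

e, i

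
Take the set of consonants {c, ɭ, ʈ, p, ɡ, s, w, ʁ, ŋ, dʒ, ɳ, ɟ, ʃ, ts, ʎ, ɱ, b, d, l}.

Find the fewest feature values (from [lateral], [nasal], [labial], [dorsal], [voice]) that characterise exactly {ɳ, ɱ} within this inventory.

[+nasal, −dorsal]

The class [+nasal], [−dorsal] has exactly /ɳ, ɱ/ as its extension in this inventory. No smaller conjunction from the listed features achieves this: [−dorsal] alone would also admit /ɭ, ʈ, p, s, …/; [+nasal] alone would also admit /ŋ/; and checking the remaining single features turns up none with this extension.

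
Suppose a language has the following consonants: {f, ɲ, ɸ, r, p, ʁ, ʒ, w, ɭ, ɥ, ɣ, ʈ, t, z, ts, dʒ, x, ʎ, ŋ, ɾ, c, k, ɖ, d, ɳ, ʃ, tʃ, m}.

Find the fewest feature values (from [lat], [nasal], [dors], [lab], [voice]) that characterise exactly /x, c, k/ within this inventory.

The class [−voice], [+dorsal] has exactly /x, c, k/ as its extension in this inventory. No smaller conjunction from the listed features achieves this: [+dorsal] alone would also admit /ɲ, ʁ, w, ɥ, …/; [−voice] alone would also admit /f, ɸ, p, ʈ, …/; and checking the remaining single features turns up none with this extension.

[−voice, +dors]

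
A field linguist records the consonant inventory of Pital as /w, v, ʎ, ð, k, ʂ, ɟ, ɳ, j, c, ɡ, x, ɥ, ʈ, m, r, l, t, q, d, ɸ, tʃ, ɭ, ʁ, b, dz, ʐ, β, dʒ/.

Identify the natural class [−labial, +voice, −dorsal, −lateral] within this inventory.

Eliminate segments failing any feature: /w, v, ɥ, m, ɸ, b, β/ are [+labial]; /ʎ, ɟ, j, ɡ, ʁ/ are [+dorsal]; /k, ʂ, c, x, ʈ, t, q, tʃ/ are [−voice]; /l, ɭ/ are [+lateral]. The remaining /ð, ɳ, r, d, dz, ʐ, dʒ/ satisfy [−labial], [+voice], [−dorsal], [−lateral].

ð, ɳ, r, d, dz, ʐ, dʒ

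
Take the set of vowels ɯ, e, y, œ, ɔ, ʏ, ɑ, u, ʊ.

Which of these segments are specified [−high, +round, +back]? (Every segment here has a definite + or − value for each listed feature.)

ɔ

First, the [−high] segments are /e, œ, ɔ, ɑ/.
Of those, [+round] gives /œ, ɔ/.
Then [+back] leaves /ɔ/.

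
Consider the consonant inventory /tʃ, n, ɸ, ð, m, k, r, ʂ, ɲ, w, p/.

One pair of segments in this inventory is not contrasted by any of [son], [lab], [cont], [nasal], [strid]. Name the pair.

On the given features, /ɲ/ and /n/ have an identical profile: [+sonorant], [-labial], [-continuant], [+nasal], [-strident]. No other two segments in the inventory coincide on all 5 features. (They do differ in [dorsal], which is not among the given features.)

ɲ, n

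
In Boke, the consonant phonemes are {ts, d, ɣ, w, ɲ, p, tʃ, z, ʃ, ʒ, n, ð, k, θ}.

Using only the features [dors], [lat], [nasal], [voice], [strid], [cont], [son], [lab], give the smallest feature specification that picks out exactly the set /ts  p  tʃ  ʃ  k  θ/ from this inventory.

The target set is precisely the extension of [−voice] in this inventory.

[−voice]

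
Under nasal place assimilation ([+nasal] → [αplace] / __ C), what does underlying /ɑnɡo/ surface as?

The only nasal preceding a consonant is /n/ before /ɡ/. /ɡ/ is [+dorsal], so /n/ → /ŋ/, giving [ɑŋɡo].

[ɑŋɡo]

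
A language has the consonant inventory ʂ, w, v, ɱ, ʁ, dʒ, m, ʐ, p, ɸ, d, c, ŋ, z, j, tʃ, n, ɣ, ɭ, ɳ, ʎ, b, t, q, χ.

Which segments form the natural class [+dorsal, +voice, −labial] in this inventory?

Checking each segment against [+dorsal], [+voice], [−labial]: /ʁ/ (voiced uvular fricative), /ŋ/ (velar nasal), /j/ (palatal glide), /ɣ/ (voiced velar fricative), /ʎ/ (palatal lateral approximant) satisfy every feature; every other segment in the inventory fails at least one.

ʁ, ŋ, j, ɣ, ʎ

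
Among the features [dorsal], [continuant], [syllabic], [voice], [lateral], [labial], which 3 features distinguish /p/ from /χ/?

[continuant], [labial], [dorsal]

/p/ (voiceless bilabial stop) and /χ/ (voiceless uvular fricative) agree on [-syllabic], [-voice], [-lateral]. They differ on [continuant] (/p/ [-], /χ/ [+]), [labial] (/p/ [+], /χ/ [-]), [dorsal] (/p/ [-], /χ/ [+]).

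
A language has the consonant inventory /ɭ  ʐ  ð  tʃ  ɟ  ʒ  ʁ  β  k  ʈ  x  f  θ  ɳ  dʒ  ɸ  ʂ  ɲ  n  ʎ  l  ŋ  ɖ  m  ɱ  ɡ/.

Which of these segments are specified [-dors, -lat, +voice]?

ʐ, ð, ʒ, β, ɳ, dʒ, n, ɖ, m, ɱ

Checking each segment against [-dorsal], [-lateral], [+voice]: /ʐ/ (voiced retroflex fricative), /ð/ (voiced dental fricative), /ʒ/ (voiced postalveolar fricative), /β/ (voiced bilabial fricative), /ɳ/ (retroflex nasal), /dʒ/ (voiced postalveolar affricate), among others, satisfy every feature; every other segment in the inventory fails at least one.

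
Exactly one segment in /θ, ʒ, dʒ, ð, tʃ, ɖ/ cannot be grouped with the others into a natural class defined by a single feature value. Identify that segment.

ɖ

/θ, ð, tʃ, ʒ, dʒ/ are all [+distributed], but /ɖ/ (voiced retroflex stop) is [-distributed]. No other single segment can be removed to leave a set sharing one feature value that the removed segment lacks, so /ɖ/ is the odd one out.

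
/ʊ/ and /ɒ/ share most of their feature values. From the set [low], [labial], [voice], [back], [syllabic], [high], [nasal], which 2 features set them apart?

[high], [low]

The two segments share [+labial], [+voice], [+back], [+syllabic], [−nasal]. The only features from the list on which they differ: /ʊ/ is [+high] while /ɒ/ is [−high]; /ʊ/ is [−low] while /ɒ/ is [+low].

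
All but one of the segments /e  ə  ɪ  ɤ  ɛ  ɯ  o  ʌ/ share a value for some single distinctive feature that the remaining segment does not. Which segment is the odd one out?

[round] groups all but one: /ə, ʌ, ɪ, ɛ, ɯ, e, ɤ/ share [-round] while /o/ (mid back rounded tense vowel) alone is [+round]. Removing any other segment would not leave a single-feature class that excludes it.

o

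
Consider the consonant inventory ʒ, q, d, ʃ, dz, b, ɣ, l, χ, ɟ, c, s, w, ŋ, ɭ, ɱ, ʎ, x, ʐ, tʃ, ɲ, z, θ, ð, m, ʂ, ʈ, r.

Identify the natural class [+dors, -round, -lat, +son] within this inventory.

ŋ, ɲ

Eliminate segments failing any feature: /ʒ, d, ʃ, dz, b, l, s, ɭ, ɱ, ʐ, tʃ, z, θ, ð, m, ʂ, ʈ, r/ are [-dorsal]; /q, ɣ, χ, ɟ, c, x/ are [-sonorant]; /w/ is [+round]; /ʎ/ is [+lateral]. The remaining /ŋ, ɲ/ satisfy [+dorsal], [-round], [-lateral], [+sonorant].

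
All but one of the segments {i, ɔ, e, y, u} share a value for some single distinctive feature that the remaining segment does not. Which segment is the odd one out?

/u, i, y, e/ are all [+tense], but /ɔ/ (mid back rounded lax vowel) is [-tense]. No other single segment can be removed to leave a set sharing one feature value that the removed segment lacks, so /ɔ/ is the odd one out.

ɔ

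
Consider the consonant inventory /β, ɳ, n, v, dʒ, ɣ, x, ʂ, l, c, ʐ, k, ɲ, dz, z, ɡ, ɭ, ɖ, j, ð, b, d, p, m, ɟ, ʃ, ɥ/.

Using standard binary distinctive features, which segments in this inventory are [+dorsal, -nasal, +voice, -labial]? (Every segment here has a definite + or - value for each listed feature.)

Eliminate segments failing any feature: /β, ɳ, n, v, dʒ, ʂ, l, ʐ, dz, z, ɭ, ɖ, ð, b, d, p, m, ʃ/ are [-dorsal]; /x, c, k/ are [-voice]; /ɲ/ is [+nasal]; /ɥ/ is [+labial]. The remaining /ɣ, ɡ, j, ɟ/ satisfy [+dorsal], [-nasal], [+voice], [-labial].

ɣ, ɡ, j, ɟ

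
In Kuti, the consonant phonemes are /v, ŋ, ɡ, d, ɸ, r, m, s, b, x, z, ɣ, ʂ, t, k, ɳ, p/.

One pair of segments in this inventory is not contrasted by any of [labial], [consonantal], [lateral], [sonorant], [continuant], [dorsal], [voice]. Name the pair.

Both /s/ and /ʂ/ are [−labial], [+consonantal], [−lateral], [−sonorant], [+continuant], [−dorsal], [−voice]. Since the list omits [anterior] — which does distinguish the voiceless alveolar fricative from the voiceless retroflex fricative — this pair collapses; all other pairs remain distinct.

s, ʂ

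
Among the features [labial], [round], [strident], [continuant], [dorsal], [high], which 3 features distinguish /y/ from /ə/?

/y/ (high front rounded tense vowel) and /ə/ (mid central vowel (schwa)) agree on [−strident], [+continuant], [+dorsal]. They differ on [labial] (/y/ [+], /ə/ [−]), [round] (/y/ [+], /ə/ [−]), [high] (/y/ [+], /ə/ [−]).

[labial], [round], [high]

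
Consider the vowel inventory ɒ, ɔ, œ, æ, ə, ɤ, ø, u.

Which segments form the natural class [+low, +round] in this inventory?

Checking each segment against [+low], [+round]: /ɒ/ (low back rounded vowel) satisfies every feature; every other segment in the inventory fails at least one.

ɒ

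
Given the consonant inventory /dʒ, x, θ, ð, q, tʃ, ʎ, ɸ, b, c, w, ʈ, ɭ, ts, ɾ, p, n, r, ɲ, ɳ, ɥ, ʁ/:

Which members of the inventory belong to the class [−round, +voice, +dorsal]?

ʎ, ɲ, ʁ

Among the inventory, the [−round] segments are /dʒ, x, θ, ð, q, tʃ, ʎ, ɸ, b, c, ʈ, ɭ, ts, ɾ, p, n, r, ɲ, ɳ, ʁ/.
Intersecting with [+voice] gives /dʒ, ð, ʎ, b, ɭ, ɾ, n, r, ɲ, ɳ, ʁ/.
Within that set, [+dorsal] leaves /ʎ, ɲ, ʁ/.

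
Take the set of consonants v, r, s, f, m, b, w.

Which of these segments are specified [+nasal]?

m

The [+nasal] segments here are /m/; the remaining /v, r, s, f, b, w/ are [−nasal].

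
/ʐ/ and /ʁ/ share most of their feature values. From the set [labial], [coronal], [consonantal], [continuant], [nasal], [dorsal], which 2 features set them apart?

/ʐ/ is the voiced retroflex fricative and /ʁ/ is the voiced uvular fricative. Both are [-labial], [+consonantal], [+continuant], [-nasal]. /ʐ/ is [+coronal] while /ʁ/ is [-coronal]; /ʐ/ is [-dorsal] while /ʁ/ is [+dorsal], so the distinguishing features are [coronal], [dorsal].

[coronal], [dorsal]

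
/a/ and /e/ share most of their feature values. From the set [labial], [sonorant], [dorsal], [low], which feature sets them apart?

[low]

/a/ (low unrounded vowel) and /e/ (mid front unrounded tense vowel) agree on [−labial], [+sonorant], [+dorsal]. They differ on [low] (/a/ [+], /e/ [−]).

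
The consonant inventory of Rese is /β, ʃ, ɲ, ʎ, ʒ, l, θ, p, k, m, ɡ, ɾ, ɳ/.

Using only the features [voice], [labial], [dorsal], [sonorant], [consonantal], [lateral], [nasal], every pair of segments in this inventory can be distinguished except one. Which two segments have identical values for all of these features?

Both /θ/ and /ʃ/ are [−voice], [−labial], [−dorsal], [−sonorant], [+consonantal], [−lateral], [−nasal]. Since the list omits [strident] and [anterior] — which do distinguish the voiceless dental fricative from the voiceless postalveolar fricative — this pair collapses; all other pairs remain distinct.

θ, ʃ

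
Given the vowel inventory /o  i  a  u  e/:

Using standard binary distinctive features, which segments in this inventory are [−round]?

i, a, e

The feature [round] marks segments produced with lip rounding. In this inventory /i, a, e/ lack that property, so they are [−round]; /o, u/ are [+round].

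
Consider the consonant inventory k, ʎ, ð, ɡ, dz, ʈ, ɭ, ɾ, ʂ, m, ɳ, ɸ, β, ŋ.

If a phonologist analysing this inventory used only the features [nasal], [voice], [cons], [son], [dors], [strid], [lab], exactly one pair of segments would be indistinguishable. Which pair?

On the given features, /ɾ/ and /ɭ/ have an identical profile: [−nasal], [+voice], [+consonantal], [+sonorant], [−dorsal], [−strident], [−labial]. No other two segments in the inventory coincide on all 7 features. (They do differ in [lateral] and [anterior], which are not among the given features.)

ɾ, ɭ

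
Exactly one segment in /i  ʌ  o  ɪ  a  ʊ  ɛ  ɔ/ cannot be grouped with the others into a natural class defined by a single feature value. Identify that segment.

/ʌ, i, ʊ, ɛ, o, ɪ, ɔ/ are all [−low], but /a/ (low unrounded vowel) is [+low]. No other single segment can be removed to leave a set sharing one feature value that the removed segment lacks, so /a/ is the odd one out.

a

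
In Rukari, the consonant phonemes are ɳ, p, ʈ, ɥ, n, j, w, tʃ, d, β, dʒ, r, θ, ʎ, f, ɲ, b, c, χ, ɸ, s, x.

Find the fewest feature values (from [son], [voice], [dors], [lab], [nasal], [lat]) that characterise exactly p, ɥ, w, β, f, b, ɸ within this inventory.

[+lab]

The target set is precisely the extension of [+labial] in this inventory.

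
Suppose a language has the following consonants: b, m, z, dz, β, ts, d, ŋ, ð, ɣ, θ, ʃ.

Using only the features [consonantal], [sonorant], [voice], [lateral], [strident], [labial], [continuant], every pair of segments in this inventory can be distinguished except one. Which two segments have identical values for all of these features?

ɣ, ð

Both /ɣ/ and /ð/ are [+consonantal], [−sonorant], [+voice], [−lateral], [−strident], [−labial], [+continuant]. Since the list omits [coronal] and [dorsal] — which do distinguish the voiced velar fricative from the voiced dental fricative — this pair collapses; all other pairs remain distinct.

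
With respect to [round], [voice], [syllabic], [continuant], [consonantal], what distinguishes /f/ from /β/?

/f/ is the voiceless labiodental fricative and /β/ is the voiced bilabial fricative. Both are [−round], [−syllabic], [+continuant], [+consonantal]. /f/ is [−voice] while /β/ is [+voice], so the distinguishing feature is [voice].

[voice]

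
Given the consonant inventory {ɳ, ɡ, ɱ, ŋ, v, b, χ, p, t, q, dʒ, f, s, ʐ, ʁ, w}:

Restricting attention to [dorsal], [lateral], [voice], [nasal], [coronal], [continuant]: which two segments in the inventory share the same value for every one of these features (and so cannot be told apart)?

ʁ, w

On the given features, /ʁ/ and /w/ have an identical profile: [+dorsal], [-lateral], [+voice], [-nasal], [-coronal], [+continuant]. No other two segments in the inventory coincide on all 6 features. (They do differ in [labial], [round] and [high], which are not among the given features.)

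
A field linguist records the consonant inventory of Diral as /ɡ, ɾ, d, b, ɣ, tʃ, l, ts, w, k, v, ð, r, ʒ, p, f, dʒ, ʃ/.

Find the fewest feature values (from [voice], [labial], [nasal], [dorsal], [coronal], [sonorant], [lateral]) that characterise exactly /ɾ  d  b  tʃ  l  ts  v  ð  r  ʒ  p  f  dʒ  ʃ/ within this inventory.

/ɾ, d, b, tʃ, l, ts, v, ð, r, ʒ, p, f, dʒ, ʃ/ are exactly the [−dorsal] segments in the inventory, so a single feature suffices.

[−dorsal]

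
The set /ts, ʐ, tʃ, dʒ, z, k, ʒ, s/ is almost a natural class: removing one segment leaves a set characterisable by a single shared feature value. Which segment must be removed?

k

The remaining segments after removing /k/ share [+strident]; /k/ (voiceless velar stop) is [-strident]. For every other candidate removal, the leftover set fails to share any single feature value that the removed segment lacks.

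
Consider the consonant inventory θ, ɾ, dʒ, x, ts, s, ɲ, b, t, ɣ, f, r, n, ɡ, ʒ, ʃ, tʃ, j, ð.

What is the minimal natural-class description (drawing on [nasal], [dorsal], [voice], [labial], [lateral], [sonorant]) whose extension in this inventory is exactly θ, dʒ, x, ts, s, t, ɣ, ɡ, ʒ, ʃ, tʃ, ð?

[−sonorant, −labial]

Every target segment is [−sonorant], [−labial]; each remaining inventory member fails at least one of these. Each conjunct is needed — [−labial] alone would also admit /ɾ, ɲ, r, n, …/; [−sonorant] alone would also admit /b, f/ — and no other single listed feature has exactly this extension, so two is the minimum.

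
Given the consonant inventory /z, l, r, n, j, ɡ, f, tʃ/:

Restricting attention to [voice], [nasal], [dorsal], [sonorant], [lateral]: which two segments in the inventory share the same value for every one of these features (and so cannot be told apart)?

tʃ, f

/tʃ/ (voiceless postalveolar affricate) and /f/ (voiceless labiodental fricative) are both [−voice], [−nasal], [−dorsal], [−sonorant], [−lateral], so none of the listed features separates them. (They do differ in [continuant], [labial] and [coronal], which are not among the given features.) Every other pair in the inventory differs on at least one listed feature.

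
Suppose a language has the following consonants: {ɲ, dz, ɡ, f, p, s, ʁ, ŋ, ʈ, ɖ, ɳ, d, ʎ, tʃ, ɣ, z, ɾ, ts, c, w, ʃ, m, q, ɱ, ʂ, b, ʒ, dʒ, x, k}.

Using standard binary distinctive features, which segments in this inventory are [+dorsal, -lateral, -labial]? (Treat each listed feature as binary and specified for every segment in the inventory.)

First, the [+dorsal] segments are /ɲ, ɡ, ʁ, ŋ, ʎ, ɣ, c, w, q, x, k/.
Within that set, [-lateral] gives /ɲ, ɡ, ʁ, ŋ, ɣ, c, w, q, x, k/.
Within that set, [-labial] leaves /ɲ, ɡ, ʁ, ŋ, ɣ, c, q, x, k/.

ɲ, ɡ, ʁ, ŋ, ɣ, c, q, x, k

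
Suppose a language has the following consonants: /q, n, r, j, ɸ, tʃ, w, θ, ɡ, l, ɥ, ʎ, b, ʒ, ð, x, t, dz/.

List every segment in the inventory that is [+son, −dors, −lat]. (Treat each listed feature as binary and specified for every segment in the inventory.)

n, r

The [+sonorant] segments are /n, r, j, w, l, ɥ, ʎ/.
Then [−dorsal] gives /n, r, l/.
Intersecting with [−lateral] leaves /n, r/.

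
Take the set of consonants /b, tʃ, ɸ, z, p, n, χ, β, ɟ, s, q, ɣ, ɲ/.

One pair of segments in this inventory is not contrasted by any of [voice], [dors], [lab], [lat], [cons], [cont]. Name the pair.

/ɟ/ (voiced palatal stop) and /ɲ/ (palatal nasal) are both [+voice], [+dorsal], [−labial], [−lateral], [+consonantal], [−continuant], so none of the listed features separates them. (They do differ in [sonorant] and [nasal], which are not among the given features.) Every other pair in the inventory differs on at least one listed feature.

ɟ, ɲ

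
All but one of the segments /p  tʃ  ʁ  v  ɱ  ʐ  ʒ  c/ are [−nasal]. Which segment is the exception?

ɱ

Every segment except /ɱ/ is [−nasal]. /ɱ/ (labiodental nasal) is [+nasal], so it is the exception.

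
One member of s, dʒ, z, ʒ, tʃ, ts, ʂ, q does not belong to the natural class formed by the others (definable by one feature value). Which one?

The remaining segments after removing /q/ share [+strident]; /q/ (voiceless uvular stop) is [-strident]. For every other candidate removal, the leftover set fails to share any single feature value that the removed segment lacks.

q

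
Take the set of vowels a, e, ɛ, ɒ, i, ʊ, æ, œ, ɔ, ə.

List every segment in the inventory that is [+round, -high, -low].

œ, ɔ

Among the inventory, the [+round] segments are /ɒ, ʊ, œ, ɔ/.
Among these, [-high] gives /ɒ, œ, ɔ/.
Among these, [-low] leaves /œ, ɔ/.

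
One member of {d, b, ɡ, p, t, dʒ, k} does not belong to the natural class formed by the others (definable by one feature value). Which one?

dʒ

The remaining segments after removing /dʒ/ share [-delayed release]; /dʒ/ (voiced postalveolar affricate) is [+delayed release]. For every other candidate removal, the leftover set fails to share any single feature value that the removed segment lacks.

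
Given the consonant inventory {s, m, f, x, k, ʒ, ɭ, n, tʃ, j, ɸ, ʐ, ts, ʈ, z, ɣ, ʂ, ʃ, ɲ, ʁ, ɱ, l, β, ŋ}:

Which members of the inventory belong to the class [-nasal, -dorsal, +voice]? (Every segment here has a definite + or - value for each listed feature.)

First, the [-nasal] segments are /s, f, x, k, ʒ, ɭ, tʃ, j, ɸ, ʐ, ts, ʈ, z, ɣ, ʂ, ʃ, ʁ, l, β/.
Then [-dorsal] gives /s, f, ʒ, ɭ, tʃ, ɸ, ʐ, ts, ʈ, z, ʂ, ʃ, l, β/.
Intersecting with [+voice] leaves /ʒ, ɭ, ʐ, z, l, β/.

ʒ, ɭ, ʐ, z, l, β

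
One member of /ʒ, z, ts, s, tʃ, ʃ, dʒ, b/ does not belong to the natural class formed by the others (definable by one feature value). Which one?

b

[strident] (equivalently [labial], [coronal]) groups all but one: /tʃ, ʒ, s, dʒ, z, ʃ, ts/ share [+strident] while /b/ (voiced bilabial stop) alone is [-strident]. Removing any other segment would not leave a single-feature class that excludes it.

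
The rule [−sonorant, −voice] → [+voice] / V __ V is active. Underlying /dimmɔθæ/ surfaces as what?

/θ/ satisfies [−sonorant, −voice] and sits in V __ V. The [+voice] counterpart of the voiceless dental fricative is /ð/. Other segments in /dimmɔθæ/ either fail the structural description or are not in the environment, so the surface form is [dimmɔðæ].

[dimmɔðæ]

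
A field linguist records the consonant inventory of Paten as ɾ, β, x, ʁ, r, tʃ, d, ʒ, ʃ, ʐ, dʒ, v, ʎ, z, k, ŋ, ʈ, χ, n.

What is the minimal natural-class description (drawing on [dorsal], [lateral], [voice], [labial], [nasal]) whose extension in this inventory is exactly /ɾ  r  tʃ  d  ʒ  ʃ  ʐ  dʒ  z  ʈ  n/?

The class [-labial], [-dorsal] has exactly /ɾ, r, tʃ, d, ʒ, ʃ, ʐ, dʒ, z, ʈ, n/ as its extension in this inventory. No smaller conjunction from the listed features achieves this: [-dorsal] alone would also admit /β, v/; [-labial] alone would also admit /x, ʁ, ʎ, k, …/; and checking the remaining single features turns up none with this extension.

[-labial, -dorsal]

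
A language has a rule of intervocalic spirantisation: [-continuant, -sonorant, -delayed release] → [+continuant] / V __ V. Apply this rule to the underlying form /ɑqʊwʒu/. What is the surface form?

[ɑχʊwʒu]

The only segment in the rule's environment that also matches [-continuant, -sonorant, -delayed release] is /q/. Applying [+continuant] turns the voiceless uvular stop into /χ/ (voiceless uvular fricative), giving [ɑχʊwʒu].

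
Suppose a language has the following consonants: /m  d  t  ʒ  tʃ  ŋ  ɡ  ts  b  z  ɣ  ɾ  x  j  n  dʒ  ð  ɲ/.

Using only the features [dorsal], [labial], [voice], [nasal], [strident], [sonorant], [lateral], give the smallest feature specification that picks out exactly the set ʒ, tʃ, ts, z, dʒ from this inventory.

[+strident]

Every target segment is [+strident] and no other inventory member is, so one feature is enough.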